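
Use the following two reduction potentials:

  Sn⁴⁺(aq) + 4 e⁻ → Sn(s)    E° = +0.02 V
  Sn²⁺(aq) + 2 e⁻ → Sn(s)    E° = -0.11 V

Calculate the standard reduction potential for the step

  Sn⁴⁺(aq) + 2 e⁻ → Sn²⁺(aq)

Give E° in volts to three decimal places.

+0.150 V

Sequential free energies add, so n₃E°₃ = n₁E°₁ + n₂E°₂.
With n₃ = 4, and the known step contributing 2×(-0.11) V, the unknown satisfies 2·E° = 4×(+0.02) − 2×(-0.11) = +0.300.
E° = +0.300 / 2 = +0.150 V.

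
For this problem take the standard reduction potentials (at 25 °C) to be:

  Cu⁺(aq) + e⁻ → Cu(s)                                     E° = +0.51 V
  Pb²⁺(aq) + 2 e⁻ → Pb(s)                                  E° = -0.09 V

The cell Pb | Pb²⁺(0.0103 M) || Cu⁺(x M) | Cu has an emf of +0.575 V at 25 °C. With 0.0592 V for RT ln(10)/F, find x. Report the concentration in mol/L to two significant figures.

0.038 M

Cu⁺/Cu is the cathode, Pb²⁺/Pb the anode: E°cell = +0.60 V, n = 2.
Overall reaction: 2 Cu⁺(aq) + Pb(s) → 2 Cu(s) + Pb²⁺(aq); Q = [Pb²⁺]^1/[Cu⁺]^2.
From E = E° − (0.0592/n) log Q: log Q = (E° − E)·n/0.0592 = (+0.60 − (+0.575))·2/0.0592 = 0.8446.
So 2·log[Cu⁺] = 1·log(0.0103) − log Q = -1.9872 − (0.8446) = -2.8318; log[Cu⁺] = -2.8318 / 2 = -1.4159; [Cu⁺] = 10^(-1.4159) ≈ 0.038 M.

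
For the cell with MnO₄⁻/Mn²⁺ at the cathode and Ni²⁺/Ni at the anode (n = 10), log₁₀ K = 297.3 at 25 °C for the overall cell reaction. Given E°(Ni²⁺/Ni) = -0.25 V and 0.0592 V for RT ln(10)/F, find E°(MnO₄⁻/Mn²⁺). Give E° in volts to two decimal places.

+1.51 V

E°cell = (0.0592/n)·log K = (0.0592/10)(297.3) = +1.760 V.
Since MnO₄⁻/Mn²⁺ is the cathode and Ni²⁺/Ni the anode, E°cell = E°(MnO₄⁻/Mn²⁺) − E°(Ni²⁺/Ni).
So E°(MnO₄⁻/Mn²⁺) = E°cell + E°(Ni²⁺/Ni) = +1.760 + (-0.25) = +1.51 V.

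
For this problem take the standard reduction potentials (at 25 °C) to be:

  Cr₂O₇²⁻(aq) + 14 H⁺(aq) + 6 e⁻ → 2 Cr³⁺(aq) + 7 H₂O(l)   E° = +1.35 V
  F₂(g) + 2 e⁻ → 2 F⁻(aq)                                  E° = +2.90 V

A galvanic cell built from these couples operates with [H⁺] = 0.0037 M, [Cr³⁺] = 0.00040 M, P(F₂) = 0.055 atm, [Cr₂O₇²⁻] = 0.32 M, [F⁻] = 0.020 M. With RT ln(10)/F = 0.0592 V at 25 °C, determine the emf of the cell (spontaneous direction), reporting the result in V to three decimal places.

+1.887 V

F₂/F⁻ is the cathode (higher E°), Cr₂O₇²⁻/Cr³⁺ the anode: E°cell = +2.90 − (+1.35) = +1.55 V, n = 6.
Overall: 3 F₂(g) + 2 Cr³⁺(aq) + 7 H₂O(l) → 6 F⁻(aq) + Cr₂O₇²⁻(aq) + 14 H⁺(aq)
Q = [F⁻]^6·[Cr₂O₇²⁻]·[H⁺]^14 / (P(F₂)^3·[Cr³⁺]^2); log Q = -34.159.
E = E° − (0.0592/n) log Q = +1.55 − (0.0592/6)(-34.159) = +1.887 V.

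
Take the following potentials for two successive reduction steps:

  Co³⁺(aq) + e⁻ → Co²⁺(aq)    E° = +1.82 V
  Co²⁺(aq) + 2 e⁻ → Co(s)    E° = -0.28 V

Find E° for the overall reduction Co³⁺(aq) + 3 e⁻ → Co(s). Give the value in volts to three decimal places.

+0.420 V

Adding the free-energy changes (−nFE°) of the two steps gives −n₃FE°₃ = −n₁FE°₁ − n₂FE°₂.
E°₃ = (1×+1.82 + 2×-0.28) / 3 = (+1.260) / 3 = +0.420 V.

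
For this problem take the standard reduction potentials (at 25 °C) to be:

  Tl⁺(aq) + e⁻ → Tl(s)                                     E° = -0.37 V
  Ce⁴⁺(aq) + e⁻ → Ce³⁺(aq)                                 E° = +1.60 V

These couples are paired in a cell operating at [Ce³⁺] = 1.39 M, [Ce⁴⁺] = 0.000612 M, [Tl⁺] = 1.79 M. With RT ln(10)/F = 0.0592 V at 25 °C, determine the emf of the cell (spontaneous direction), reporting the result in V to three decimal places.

+1.756 V

Ce⁴⁺/Ce³⁺ is the cathode (higher E°), Tl⁺/Tl the anode: E°cell = +1.60 − (-0.37) = +1.97 V, n = 1.
Overall: Ce⁴⁺(aq) + Tl(s) → Ce³⁺(aq) + Tl⁺(aq)
Q = [Ce³⁺]·[Tl⁺] / ([Ce⁴⁺]); log Q = 3.609.
E = E° − (0.0592/n) log Q = +1.97 − (0.0592/1)(3.609) = +1.756 V.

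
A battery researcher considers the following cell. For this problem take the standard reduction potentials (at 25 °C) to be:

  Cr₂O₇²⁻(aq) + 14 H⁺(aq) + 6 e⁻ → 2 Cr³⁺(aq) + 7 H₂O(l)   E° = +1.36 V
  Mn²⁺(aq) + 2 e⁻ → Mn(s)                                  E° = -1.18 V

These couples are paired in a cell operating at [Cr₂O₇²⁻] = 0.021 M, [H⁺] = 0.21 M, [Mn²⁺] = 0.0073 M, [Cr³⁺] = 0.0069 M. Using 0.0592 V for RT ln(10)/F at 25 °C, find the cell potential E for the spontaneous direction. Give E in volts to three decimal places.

+2.536 V

Cr₂O₇²⁻/Cr³⁺ is the cathode (higher E°), Mn²⁺/Mn the anode: E°cell = +1.36 − (-1.18) = +2.54 V, n = 6.
Overall: Cr₂O₇²⁻(aq) + 14 H⁺(aq) + 3 Mn(s) → 2 Cr³⁺(aq) + 7 H₂O(l) + 3 Mn²⁺(aq)
Q = [Cr³⁺]^2·[Mn²⁺]^3 / ([Cr₂O₇²⁻]·[H⁺]^14); log Q = 0.434.
E = E° − (0.0592/n) log Q = +2.54 − (0.0592/6)(0.434) = +2.536 V.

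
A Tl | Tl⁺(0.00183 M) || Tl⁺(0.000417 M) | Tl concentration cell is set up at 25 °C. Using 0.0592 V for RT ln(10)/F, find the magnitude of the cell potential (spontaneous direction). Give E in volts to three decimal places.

+0.038 V

For a concentration cell E°cell = 0. The 0.00183 M side is the cathode (reduction is favoured where [Tl⁺] is higher).
With n = 1, E = −(0.0592/1) log([Tl⁺]ₐₙ/[Tl⁺]꜀ₐₜ) = −(0.0592/1) log(0.000417/0.00183) = −(0.0592/1)(-0.642) = +0.038 V.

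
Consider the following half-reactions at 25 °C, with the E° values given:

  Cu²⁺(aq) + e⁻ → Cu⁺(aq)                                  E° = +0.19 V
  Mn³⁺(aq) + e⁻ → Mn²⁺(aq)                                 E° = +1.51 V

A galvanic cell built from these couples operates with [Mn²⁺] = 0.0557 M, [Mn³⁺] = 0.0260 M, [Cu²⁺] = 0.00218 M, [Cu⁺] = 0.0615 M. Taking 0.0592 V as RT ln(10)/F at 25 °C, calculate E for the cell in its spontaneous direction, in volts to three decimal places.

+1.386 V

Mn³⁺/Mn²⁺ is the cathode (higher E°), Cu²⁺/Cu⁺ the anode: E°cell = +1.51 − (+0.19) = +1.32 V, n = 1.
Overall: Mn³⁺(aq) + Cu⁺(aq) → Mn²⁺(aq) + Cu²⁺(aq)
Q = [Mn²⁺]·[Cu²⁺] / ([Mn³⁺]·[Cu⁺]); log Q = -1.120.
E = E° − (0.0592/n) log Q = +1.32 − (0.0592/1)(-1.120) = +1.386 V.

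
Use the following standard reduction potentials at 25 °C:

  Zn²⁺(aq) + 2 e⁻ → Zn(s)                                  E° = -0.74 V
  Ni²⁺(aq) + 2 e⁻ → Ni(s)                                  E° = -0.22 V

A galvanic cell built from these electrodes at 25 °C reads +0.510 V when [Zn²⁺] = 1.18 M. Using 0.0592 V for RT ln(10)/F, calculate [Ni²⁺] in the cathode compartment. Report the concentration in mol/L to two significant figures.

Ni²⁺/Ni is the cathode, Zn²⁺/Zn the anode: E°cell = +0.52 V, n = 2.
Overall reaction: Ni²⁺(aq) + Zn(s) → Ni(s) + Zn²⁺(aq); Q = [Zn²⁺]^1/[Ni²⁺]^1.
From E = E° − (0.0592/n) log Q: log Q = (E° − E)·n/0.0592 = (+0.52 − (+0.510))·2/0.0592 = 0.3378.
So 1·log[Ni²⁺] = 1·log(1.18) − log Q = 0.0719 − (0.3378) = -0.2659; [Ni²⁺] = 10^(-0.2659) ≈ 0.54 M.

0.54 M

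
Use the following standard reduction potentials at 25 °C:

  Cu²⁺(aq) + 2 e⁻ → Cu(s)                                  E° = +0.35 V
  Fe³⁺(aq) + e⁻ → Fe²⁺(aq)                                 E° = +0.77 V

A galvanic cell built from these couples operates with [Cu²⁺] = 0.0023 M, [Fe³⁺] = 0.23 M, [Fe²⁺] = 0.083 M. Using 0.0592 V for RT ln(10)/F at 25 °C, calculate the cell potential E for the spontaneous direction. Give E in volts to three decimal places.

Fe³⁺/Fe²⁺ is the cathode (higher E°), Cu²⁺/Cu the anode: E°cell = +0.77 − (+0.35) = +0.42 V, n = 2.
Overall: 2 Fe³⁺(aq) + Cu(s) → 2 Fe²⁺(aq) + Cu²⁺(aq)
Q = [Fe²⁺]^2·[Cu²⁺] / ([Fe³⁺]^2); log Q = -3.524.
E = E° − (0.0592/n) log Q = +0.42 − (0.0592/2)(-3.524) = +0.524 V.

+0.524 V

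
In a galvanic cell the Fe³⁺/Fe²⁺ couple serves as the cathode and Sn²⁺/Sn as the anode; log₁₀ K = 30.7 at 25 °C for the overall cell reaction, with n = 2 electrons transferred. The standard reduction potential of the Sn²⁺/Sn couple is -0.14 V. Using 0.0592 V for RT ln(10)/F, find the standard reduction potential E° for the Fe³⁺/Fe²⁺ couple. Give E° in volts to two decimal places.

+0.77 V

E°cell = (0.0592/n)·log K = (0.0592/2)(30.7) = +0.909 V.
Since Fe³⁺/Fe²⁺ is the cathode and Sn²⁺/Sn the anode, E°cell = E°(Fe³⁺/Fe²⁺) − E°(Sn²⁺/Sn).
So E°(Fe³⁺/Fe²⁺) = E°cell + E°(Sn²⁺/Sn) = +0.909 + (-0.14) = +0.77 V.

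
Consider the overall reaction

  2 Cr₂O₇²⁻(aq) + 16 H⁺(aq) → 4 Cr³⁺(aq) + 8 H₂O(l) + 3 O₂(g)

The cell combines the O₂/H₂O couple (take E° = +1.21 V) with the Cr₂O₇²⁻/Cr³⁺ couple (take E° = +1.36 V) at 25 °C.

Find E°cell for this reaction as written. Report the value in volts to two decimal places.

The Cr₂O₇²⁻/Cr³⁺ couple has the higher reduction potential, so it is the cathode; O₂/H₂O is oxidised at the anode.
E°cell = E°(cathode) − E°(anode) = (+1.36) − (+1.21) = +0.15 V.

+0.15 V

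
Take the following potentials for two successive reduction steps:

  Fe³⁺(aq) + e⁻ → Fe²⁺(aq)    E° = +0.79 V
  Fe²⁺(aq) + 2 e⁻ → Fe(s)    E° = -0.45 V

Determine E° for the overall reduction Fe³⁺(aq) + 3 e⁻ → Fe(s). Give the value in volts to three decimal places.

-0.037 V

Adding the free-energy changes (−nFE°) of the two steps gives −n₃FE°₃ = −n₁FE°₁ − n₂FE°₂.
E°₃ = (1×+0.79 + 2×-0.45) / 3 = (-0.110) / 3 = -0.037 V.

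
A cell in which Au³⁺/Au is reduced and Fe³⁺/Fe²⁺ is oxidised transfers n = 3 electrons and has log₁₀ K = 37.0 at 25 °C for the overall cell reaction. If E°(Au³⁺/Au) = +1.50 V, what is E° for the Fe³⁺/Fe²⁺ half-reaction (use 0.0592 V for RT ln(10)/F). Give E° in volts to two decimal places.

E°cell = (0.0592/n)·log K = (0.0592/3)(37.0) = +0.730 V.
Since Au³⁺/Au is the cathode and Fe³⁺/Fe²⁺ the anode, E°cell = E°(Au³⁺/Au) − E°(Fe³⁺/Fe²⁺).
So E°(Fe³⁺/Fe²⁺) = E°(Au³⁺/Au) − E°cell = (+1.50) − (+0.730) = +0.77 V.

+0.77 V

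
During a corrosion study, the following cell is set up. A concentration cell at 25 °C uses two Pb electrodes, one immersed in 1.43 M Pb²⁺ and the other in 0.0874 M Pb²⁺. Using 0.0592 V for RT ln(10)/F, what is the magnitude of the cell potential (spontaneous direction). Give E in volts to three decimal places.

For a concentration cell E°cell = 0. The 1.43 M side is the cathode (reduction is favoured where [Pb²⁺] is higher).
With n = 2, E = −(0.0592/2) log([Pb²⁺]ₐₙ/[Pb²⁺]꜀ₐₜ) = −(0.0592/2) log(0.0874/1.43) = −(0.0592/2)(-1.214) = +0.036 V.

+0.036 V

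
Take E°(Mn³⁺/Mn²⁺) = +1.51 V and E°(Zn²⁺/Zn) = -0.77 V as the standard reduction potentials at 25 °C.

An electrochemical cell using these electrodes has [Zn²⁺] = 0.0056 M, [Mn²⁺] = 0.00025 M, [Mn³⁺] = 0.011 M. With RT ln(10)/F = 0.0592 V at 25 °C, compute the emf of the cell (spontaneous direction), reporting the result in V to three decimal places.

Mn³⁺/Mn²⁺ is the cathode (higher E°), Zn²⁺/Zn the anode: E°cell = +1.51 − (-0.77) = +2.28 V, n = 2.
Overall: 2 Mn³⁺(aq) + Zn(s) → 2 Mn²⁺(aq) + Zn²⁺(aq)
Q = [Mn²⁺]^2·[Zn²⁺] / ([Mn³⁺]^2); log Q = -5.539.
E = E° − (0.0592/n) log Q = +2.28 − (0.0592/2)(-5.539) = +2.444 V.

+2.444 V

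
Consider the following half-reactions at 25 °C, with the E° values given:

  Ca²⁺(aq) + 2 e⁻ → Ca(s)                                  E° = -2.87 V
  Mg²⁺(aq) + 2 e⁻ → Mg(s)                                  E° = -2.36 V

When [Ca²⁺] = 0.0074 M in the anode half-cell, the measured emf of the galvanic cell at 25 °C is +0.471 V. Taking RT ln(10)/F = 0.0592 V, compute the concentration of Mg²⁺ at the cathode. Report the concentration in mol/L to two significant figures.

Mg²⁺/Mg is the cathode, Ca²⁺/Ca the anode: E°cell = +0.51 V, n = 2.
Overall reaction: Mg²⁺(aq) + Ca(s) → Mg(s) + Ca²⁺(aq); Q = [Ca²⁺]^1/[Mg²⁺]^1.
From E = E° − (0.0592/n) log Q: log Q = (E° − E)·n/0.0592 = (+0.51 − (+0.471))·2/0.0592 = 1.3176.
So 1·log[Mg²⁺] = 1·log(0.0074) − log Q = -2.1308 − (1.3176) = -3.4484; [Mg²⁺] = 10^(-3.4484) ≈ 0.00036 M.

0.00036 M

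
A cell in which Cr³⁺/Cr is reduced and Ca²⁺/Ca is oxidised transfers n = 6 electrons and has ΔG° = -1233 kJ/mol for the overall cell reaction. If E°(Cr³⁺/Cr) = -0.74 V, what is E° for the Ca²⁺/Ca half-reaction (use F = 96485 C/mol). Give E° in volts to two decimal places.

E°cell = −ΔG°/(nF) = −(-1233×10³)/((6)(96485)) = +2.130 V.
Since Cr³⁺/Cr is the cathode and Ca²⁺/Ca the anode, E°cell = E°(Cr³⁺/Cr) − E°(Ca²⁺/Ca).
So E°(Ca²⁺/Ca) = E°(Cr³⁺/Cr) − E°cell = (-0.74) − (+2.130) = -2.87 V.

-2.87 V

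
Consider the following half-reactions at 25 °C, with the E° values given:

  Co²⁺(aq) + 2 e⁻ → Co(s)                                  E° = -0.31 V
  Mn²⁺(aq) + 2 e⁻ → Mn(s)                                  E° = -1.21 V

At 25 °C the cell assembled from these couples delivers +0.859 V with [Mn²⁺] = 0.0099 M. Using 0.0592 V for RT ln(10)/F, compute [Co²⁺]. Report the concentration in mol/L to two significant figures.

Co²⁺/Co is the cathode, Mn²⁺/Mn the anode: E°cell = +0.90 V, n = 2.
Overall reaction: Co²⁺(aq) + Mn(s) → Co(s) + Mn²⁺(aq); Q = [Mn²⁺]^1/[Co²⁺]^1.
From E = E° − (0.0592/n) log Q: log Q = (E° − E)·n/0.0592 = (+0.90 − (+0.859))·2/0.0592 = 1.3851.
So 1·log[Co²⁺] = 1·log(0.0099) − log Q = -2.0044 − (1.3851) = -3.3895; [Co²⁺] = 10^(-3.3895) ≈ 0.00041 M.

0.00041 M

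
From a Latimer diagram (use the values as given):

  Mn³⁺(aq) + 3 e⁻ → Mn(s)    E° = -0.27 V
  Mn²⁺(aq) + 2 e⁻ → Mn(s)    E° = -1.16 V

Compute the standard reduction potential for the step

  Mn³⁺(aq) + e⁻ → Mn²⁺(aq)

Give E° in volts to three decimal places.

+1.510 V

Sequential free energies add, so n₃E°₃ = n₁E°₁ + n₂E°₂.
With n₃ = 3, and the known step contributing 2×(-1.16) V, the unknown satisfies 1·E° = 3×(-0.27) − 2×(-1.16) = +1.510.
E° = +1.510 / 1 = +1.510 V.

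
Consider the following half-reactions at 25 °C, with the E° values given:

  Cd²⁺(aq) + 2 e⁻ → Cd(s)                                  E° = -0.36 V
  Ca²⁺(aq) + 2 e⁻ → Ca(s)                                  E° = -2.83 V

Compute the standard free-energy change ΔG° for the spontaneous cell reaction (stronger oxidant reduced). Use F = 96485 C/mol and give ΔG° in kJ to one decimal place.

Cd²⁺/Cd (E° = -0.36 V) is the cathode; Ca²⁺/Ca (E° = -2.83 V) is the anode, so E°cell = +2.47 V.
Balancing electrons gives n = 2 (lcm of 2 and 2).
ΔG° = −nFE° = −(2)(96485)(+2.47) = -476,636 J = -476.6 kJ.

-476.6 kJ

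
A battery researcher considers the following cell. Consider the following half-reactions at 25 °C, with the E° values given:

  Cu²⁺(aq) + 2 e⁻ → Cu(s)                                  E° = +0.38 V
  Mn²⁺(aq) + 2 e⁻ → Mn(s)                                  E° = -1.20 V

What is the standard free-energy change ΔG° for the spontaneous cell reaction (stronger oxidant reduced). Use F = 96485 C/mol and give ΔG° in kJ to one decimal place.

-304.9 kJ

Cu²⁺/Cu (E° = +0.38 V) is the cathode; Mn²⁺/Mn (E° = -1.20 V) is the anode, so E°cell = +1.58 V.
Balancing electrons gives n = 2 (lcm of 2 and 2).
ΔG° = −nFE° = −(2)(96485)(+1.58) = -304,893 J = -304.9 kJ.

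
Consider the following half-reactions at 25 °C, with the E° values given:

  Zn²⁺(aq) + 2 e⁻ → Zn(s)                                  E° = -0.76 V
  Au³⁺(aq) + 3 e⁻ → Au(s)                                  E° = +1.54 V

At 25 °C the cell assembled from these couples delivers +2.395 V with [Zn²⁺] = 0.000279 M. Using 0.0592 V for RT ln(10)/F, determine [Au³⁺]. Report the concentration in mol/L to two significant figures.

0.30 M

Au³⁺/Au is the cathode, Zn²⁺/Zn the anode: E°cell = +2.30 V, n = 6.
Overall reaction: 2 Au³⁺(aq) + 3 Zn(s) → 2 Au(s) + 3 Zn²⁺(aq); Q = [Zn²⁺]^3/[Au³⁺]^2.
From E = E° − (0.0592/n) log Q: log Q = (E° − E)·n/0.0592 = (+2.30 − (+2.395))·6/0.0592 = -9.6284.
So 2·log[Au³⁺] = 3·log(0.000279) − log Q = -10.6632 − (-9.6284) = -1.0348; log[Au³⁺] = -1.0348 / 2 = -0.5174; [Au³⁺] = 10^(-0.5174) ≈ 0.30 M.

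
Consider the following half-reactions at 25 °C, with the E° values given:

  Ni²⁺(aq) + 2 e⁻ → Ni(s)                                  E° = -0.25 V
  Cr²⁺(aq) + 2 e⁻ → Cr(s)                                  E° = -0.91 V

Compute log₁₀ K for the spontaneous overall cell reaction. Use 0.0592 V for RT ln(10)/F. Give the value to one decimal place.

Cathode: Ni²⁺/Ni; anode: Cr²⁺/Cr. E°cell = +0.66 V, n = 2.
log K = nE°cell / 0.0592 = (2)(+0.66) / 0.0592 = 22.3.

22.3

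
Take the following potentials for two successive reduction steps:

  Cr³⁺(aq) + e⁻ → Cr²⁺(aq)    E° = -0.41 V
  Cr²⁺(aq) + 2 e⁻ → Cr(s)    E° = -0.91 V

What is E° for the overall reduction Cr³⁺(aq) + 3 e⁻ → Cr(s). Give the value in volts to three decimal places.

-0.743 V

Since ΔG° = −nFE° is additive over sequential reductions, n₃E°₃ = n₁E°₁ + n₂E°₂.
E°₃ = (1×-0.41 + 2×-0.91) / 3 = (-2.230) / 3 = -0.743 V.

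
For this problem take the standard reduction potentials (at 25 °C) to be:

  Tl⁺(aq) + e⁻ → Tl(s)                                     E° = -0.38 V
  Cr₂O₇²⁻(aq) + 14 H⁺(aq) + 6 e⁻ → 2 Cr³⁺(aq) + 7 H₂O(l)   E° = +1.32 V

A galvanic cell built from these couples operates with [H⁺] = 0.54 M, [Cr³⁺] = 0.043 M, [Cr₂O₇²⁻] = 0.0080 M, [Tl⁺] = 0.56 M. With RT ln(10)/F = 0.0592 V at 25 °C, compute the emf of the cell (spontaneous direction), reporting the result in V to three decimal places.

+1.684 V

Cr₂O₇²⁻/Cr³⁺ is the cathode (higher E°), Tl⁺/Tl the anode: E°cell = +1.32 − (-0.38) = +1.70 V, n = 6.
Overall: Cr₂O₇²⁻(aq) + 14 H⁺(aq) + 6 Tl(s) → 2 Cr³⁺(aq) + 7 H₂O(l) + 6 Tl⁺(aq)
Q = [Cr³⁺]^2·[Tl⁺]^6 / ([Cr₂O₇²⁻]·[H⁺]^14); log Q = 1.599.
E = E° − (0.0592/n) log Q = +1.70 − (0.0592/6)(1.599) = +1.684 V.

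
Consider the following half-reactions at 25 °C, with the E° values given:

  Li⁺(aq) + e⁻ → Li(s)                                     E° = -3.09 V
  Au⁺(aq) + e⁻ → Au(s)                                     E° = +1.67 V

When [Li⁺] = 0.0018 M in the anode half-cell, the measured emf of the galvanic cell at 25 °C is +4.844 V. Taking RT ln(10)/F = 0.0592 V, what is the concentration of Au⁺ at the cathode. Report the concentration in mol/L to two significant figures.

Au⁺/Au is the cathode, Li⁺/Li the anode: E°cell = +4.76 V, n = 1.
Overall reaction: Au⁺(aq) + Li(s) → Au(s) + Li⁺(aq); Q = [Li⁺]^1/[Au⁺]^1.
From E = E° − (0.0592/n) log Q: log Q = (E° − E)·n/0.0592 = (+4.76 − (+4.844))·1/0.0592 = -1.4189.
So 1·log[Au⁺] = 1·log(0.0018) − log Q = -2.7447 − (-1.4189) = -1.3258; [Au⁺] = 10^(-1.3258) ≈ 0.047 M.

0.047 M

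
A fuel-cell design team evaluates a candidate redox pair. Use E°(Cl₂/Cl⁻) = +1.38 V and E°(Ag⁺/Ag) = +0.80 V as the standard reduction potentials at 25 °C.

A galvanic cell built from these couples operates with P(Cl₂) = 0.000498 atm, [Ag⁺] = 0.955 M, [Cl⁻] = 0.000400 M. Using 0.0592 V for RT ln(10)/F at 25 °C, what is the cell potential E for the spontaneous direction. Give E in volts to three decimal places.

Cl₂/Cl⁻ is the cathode (higher E°), Ag⁺/Ag the anode: E°cell = +1.38 − (+0.80) = +0.58 V, n = 2.
Overall: Cl₂(g) + 2 Ag(s) → 2 Cl⁻(aq) + 2 Ag⁺(aq)
Q = [Cl⁻]^2·[Ag⁺]^2 / (P(Cl₂)); log Q = -3.533.
E = E° − (0.0592/n) log Q = +0.58 − (0.0592/2)(-3.533) = +0.685 V.

+0.685 V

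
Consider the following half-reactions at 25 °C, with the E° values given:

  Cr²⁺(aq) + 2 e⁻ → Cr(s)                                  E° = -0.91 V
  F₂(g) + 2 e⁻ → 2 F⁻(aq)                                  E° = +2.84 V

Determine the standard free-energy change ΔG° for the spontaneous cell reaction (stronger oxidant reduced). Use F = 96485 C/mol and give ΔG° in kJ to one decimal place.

-723.6 kJ

F₂/F⁻ (E° = +2.84 V) is the cathode; Cr²⁺/Cr (E° = -0.91 V) is the anode, so E°cell = +3.75 V.
Balancing electrons gives n = 2 (lcm of 2 and 2).
ΔG° = −nFE° = −(2)(96485)(+3.75) = -723,638 J = -723.6 kJ.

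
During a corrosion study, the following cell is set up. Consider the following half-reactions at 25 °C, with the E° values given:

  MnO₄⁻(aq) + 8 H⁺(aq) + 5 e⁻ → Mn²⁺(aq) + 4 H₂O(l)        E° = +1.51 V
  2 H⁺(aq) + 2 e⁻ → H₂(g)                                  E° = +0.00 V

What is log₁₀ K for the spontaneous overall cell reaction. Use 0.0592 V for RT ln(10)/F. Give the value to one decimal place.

255.1

Cathode: MnO₄⁻/Mn²⁺; anode: H⁺/H₂. E°cell = +1.51 V, n = 10.
log K = nE°cell / 0.0592 = (10)(+1.51) / 0.0592 = 255.1.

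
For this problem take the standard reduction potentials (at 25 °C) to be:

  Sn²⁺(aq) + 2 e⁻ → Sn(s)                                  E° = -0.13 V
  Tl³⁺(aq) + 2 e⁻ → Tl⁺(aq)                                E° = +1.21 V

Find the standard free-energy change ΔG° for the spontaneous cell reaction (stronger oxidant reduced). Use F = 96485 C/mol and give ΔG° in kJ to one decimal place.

-258.6 kJ

Tl³⁺/Tl⁺ (E° = +1.21 V) is the cathode; Sn²⁺/Sn (E° = -0.13 V) is the anode, so E°cell = +1.34 V.
Balancing electrons gives n = 2 (lcm of 2 and 2).
ΔG° = −nFE° = −(2)(96485)(+1.34) = -258,580 J = -258.6 kJ.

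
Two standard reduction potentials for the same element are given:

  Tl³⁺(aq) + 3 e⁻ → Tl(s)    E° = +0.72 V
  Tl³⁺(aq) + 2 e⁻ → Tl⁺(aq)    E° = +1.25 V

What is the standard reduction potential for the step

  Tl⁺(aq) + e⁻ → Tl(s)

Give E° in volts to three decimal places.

Sequential free energies add, so n₃E°₃ = n₁E°₁ + n₂E°₂.
With n₃ = 3, and the known step contributing 2×(+1.25) V, the unknown satisfies 1·E° = 3×(+0.72) − 2×(+1.25) = -0.340.
E° = -0.340 / 1 = -0.340 V.

-0.340 V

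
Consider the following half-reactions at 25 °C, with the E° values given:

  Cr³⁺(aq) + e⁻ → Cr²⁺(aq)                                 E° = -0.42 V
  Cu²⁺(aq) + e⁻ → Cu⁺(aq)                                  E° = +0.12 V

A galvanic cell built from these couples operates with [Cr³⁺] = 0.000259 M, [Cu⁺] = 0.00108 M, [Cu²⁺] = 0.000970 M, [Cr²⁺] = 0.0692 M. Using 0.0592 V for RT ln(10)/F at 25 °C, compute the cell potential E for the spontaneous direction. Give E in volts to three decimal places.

+0.681 V

Cu²⁺/Cu⁺ is the cathode (higher E°), Cr³⁺/Cr²⁺ the anode: E°cell = +0.12 − (-0.42) = +0.54 V, n = 1.
Overall: Cu²⁺(aq) + Cr²⁺(aq) → Cu⁺(aq) + Cr³⁺(aq)
Q = [Cu⁺]·[Cr³⁺] / ([Cu²⁺]·[Cr²⁺]); log Q = -2.380.
E = E° − (0.0592/n) log Q = +0.54 − (0.0592/1)(-2.380) = +0.681 V.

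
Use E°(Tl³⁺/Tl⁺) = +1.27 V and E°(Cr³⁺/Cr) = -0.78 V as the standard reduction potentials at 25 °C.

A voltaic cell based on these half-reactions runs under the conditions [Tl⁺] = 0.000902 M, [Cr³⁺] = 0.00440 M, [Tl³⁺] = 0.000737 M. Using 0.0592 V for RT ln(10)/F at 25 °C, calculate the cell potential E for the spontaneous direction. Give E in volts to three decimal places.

+2.094 V

Tl³⁺/Tl⁺ is the cathode (higher E°), Cr³⁺/Cr the anode: E°cell = +1.27 − (-0.78) = +2.05 V, n = 6.
Overall: 3 Tl³⁺(aq) + 2 Cr(s) → 3 Tl⁺(aq) + 2 Cr³⁺(aq)
Q = [Tl⁺]^3·[Cr³⁺]^2 / ([Tl³⁺]^3); log Q = -4.450.
E = E° − (0.0592/n) log Q = +2.05 − (0.0592/6)(-4.450) = +2.094 V.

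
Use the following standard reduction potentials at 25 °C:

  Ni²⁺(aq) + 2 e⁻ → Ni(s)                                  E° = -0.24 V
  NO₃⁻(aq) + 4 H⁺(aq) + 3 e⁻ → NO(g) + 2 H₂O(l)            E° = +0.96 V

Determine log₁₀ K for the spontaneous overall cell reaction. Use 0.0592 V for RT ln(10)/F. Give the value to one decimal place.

Cathode: NO₃⁻/NO; anode: Ni²⁺/Ni. E°cell = +1.20 V, n = 6.
log K = nE°cell / 0.0592 = (6)(+1.20) / 0.0592 = 121.6.

121.6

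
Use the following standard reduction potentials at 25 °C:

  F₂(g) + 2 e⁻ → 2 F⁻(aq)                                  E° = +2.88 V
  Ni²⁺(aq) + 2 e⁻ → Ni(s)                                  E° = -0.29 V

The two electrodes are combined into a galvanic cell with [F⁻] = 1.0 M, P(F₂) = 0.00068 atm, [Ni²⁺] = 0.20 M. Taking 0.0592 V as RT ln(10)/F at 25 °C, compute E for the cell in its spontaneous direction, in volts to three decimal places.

F₂/F⁻ is the cathode (higher E°), Ni²⁺/Ni the anode: E°cell = +2.88 − (-0.29) = +3.17 V, n = 2.
Overall: F₂(g) + Ni(s) → 2 F⁻(aq) + Ni²⁺(aq)
Q = [F⁻]^2·[Ni²⁺] / (P(F₂)); log Q = 2.469.
E = E° − (0.0592/n) log Q = +3.17 − (0.0592/2)(2.469) = +3.097 V.

+3.097 V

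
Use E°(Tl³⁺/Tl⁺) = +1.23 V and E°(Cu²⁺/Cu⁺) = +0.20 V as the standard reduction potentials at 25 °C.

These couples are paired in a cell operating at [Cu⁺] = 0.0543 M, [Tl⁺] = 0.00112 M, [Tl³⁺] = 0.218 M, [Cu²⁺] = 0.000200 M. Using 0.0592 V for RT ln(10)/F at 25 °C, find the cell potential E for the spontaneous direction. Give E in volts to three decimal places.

Tl³⁺/Tl⁺ is the cathode (higher E°), Cu²⁺/Cu⁺ the anode: E°cell = +1.23 − (+0.20) = +1.03 V, n = 2.
Overall: Tl³⁺(aq) + 2 Cu⁺(aq) → Tl⁺(aq) + 2 Cu²⁺(aq)
Q = [Tl⁺]·[Cu²⁺]^2 / ([Tl³⁺]·[Cu⁺]^2); log Q = -7.157.
E = E° − (0.0592/n) log Q = +1.03 − (0.0592/2)(-7.157) = +1.242 V.

+1.242 V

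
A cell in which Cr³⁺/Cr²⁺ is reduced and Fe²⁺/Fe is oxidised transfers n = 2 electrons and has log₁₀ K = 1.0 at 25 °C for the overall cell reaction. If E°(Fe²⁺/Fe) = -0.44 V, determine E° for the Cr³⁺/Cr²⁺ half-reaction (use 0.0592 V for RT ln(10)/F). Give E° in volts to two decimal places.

E°cell = (0.0592/n)·log K = (0.0592/2)(1.0) = +0.030 V.
Since Cr³⁺/Cr²⁺ is the cathode and Fe²⁺/Fe the anode, E°cell = E°(Cr³⁺/Cr²⁺) − E°(Fe²⁺/Fe).
So E°(Cr³⁺/Cr²⁺) = E°cell + E°(Fe²⁺/Fe) = +0.030 + (-0.44) = -0.41 V.

-0.41 V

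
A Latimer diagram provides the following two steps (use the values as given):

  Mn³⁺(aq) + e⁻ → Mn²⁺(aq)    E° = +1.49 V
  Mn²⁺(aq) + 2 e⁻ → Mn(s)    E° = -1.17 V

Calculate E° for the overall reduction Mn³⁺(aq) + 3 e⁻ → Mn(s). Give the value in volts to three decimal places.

Since ΔG° = −nFE° is additive over sequential reductions, n₃E°₃ = n₁E°₁ + n₂E°₂.
E°₃ = (1×+1.49 + 2×-1.17) / 3 = (-0.850) / 3 = -0.283 V.
E° values themselves are not directly additive — weighting by electron count is essential.

-0.283 V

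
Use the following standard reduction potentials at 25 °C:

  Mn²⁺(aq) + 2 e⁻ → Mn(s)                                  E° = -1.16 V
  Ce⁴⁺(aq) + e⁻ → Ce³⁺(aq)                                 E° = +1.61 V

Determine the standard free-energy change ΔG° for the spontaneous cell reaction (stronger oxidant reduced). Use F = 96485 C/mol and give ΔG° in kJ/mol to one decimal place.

-534.5 kJ/mol

Ce⁴⁺/Ce³⁺ (E° = +1.61 V) is the cathode; Mn²⁺/Mn (E° = -1.16 V) is the anode, so E°cell = +2.77 V.
Balancing electrons gives n = 2 (lcm of 1 and 2).
ΔG° = −nFE° = −(2)(96485)(+2.77) = -534,527 J = -534.5 kJ/mol.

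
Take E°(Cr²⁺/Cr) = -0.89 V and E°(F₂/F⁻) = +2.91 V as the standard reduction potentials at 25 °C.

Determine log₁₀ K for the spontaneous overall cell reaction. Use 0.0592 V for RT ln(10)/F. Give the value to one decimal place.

Cathode: F₂/F⁻; anode: Cr²⁺/Cr. E°cell = +3.80 V, n = 2.
log K = nE°cell / 0.0592 = (2)(+3.80) / 0.0592 = 128.4.

128.4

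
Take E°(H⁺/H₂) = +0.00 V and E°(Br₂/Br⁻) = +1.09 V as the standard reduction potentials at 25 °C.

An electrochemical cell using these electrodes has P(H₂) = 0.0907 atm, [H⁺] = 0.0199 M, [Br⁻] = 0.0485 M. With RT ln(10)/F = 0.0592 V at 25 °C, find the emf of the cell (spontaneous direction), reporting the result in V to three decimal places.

+1.238 V

Br₂/Br⁻ is the cathode (higher E°), H⁺/H₂ the anode: E°cell = +1.09 − (+0.00) = +1.09 V, n = 2.
Overall: Br₂(l) + H₂(g) → 2 Br⁻(aq) + 2 H⁺(aq)
Q = [Br⁻]^2·[H⁺]^2 / (P(H₂)); log Q = -4.988.
E = E° − (0.0592/n) log Q = +1.09 − (0.0592/2)(-4.988) = +1.238 V.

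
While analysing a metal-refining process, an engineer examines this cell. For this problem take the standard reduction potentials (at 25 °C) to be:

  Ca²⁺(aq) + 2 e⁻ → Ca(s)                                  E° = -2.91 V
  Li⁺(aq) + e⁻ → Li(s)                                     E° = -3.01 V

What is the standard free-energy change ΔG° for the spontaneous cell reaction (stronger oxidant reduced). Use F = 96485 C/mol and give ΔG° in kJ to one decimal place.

Ca²⁺/Ca (E° = -2.91 V) is the cathode; Li⁺/Li (E° = -3.01 V) is the anode, so E°cell = +0.10 V.
Balancing electrons gives n = 2 (lcm of 2 and 1).
ΔG° = −nFE° = −(2)(96485)(+0.10) = -19,297 J = -19.3 kJ.

-19.3 kJ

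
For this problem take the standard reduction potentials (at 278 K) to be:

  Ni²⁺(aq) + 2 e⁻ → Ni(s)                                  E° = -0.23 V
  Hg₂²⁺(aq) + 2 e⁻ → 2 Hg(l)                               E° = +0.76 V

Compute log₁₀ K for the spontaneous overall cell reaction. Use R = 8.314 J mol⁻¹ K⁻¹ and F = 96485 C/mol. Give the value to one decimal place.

Cathode: Hg₂²⁺/Hg; anode: Ni²⁺/Ni. E°cell = (+0.76) − (-0.23) = +0.99 V, with n = 2.
ΔG° = −nFE° = −RT ln K, so ln K = nFE°/(RT) = (2)(96485)(+0.99) / ((8.314)(278)) = 82.655.
log₁₀ K = 82.655 / ln 10 = 35.9.

35.9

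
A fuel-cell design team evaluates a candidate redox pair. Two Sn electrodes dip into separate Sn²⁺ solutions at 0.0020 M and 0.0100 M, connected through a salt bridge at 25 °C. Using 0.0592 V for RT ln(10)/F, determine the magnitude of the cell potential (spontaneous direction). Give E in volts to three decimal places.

For a concentration cell E°cell = 0. The 0.0100 M side is the cathode (reduction is favoured where [Sn²⁺] is higher).
With n = 2, E = −(0.0592/2) log([Sn²⁺]ₐₙ/[Sn²⁺]꜀ₐₜ) = −(0.0592/2) log(0.002/0.01) = −(0.0592/2)(-0.699) = +0.021 V.

+0.021 V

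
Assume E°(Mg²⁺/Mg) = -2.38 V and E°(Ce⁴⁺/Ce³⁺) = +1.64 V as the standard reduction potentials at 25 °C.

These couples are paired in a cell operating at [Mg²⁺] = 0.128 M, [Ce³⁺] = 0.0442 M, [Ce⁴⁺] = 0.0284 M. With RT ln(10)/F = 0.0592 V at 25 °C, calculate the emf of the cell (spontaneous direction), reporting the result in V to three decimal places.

+4.035 V

Ce⁴⁺/Ce³⁺ is the cathode (higher E°), Mg²⁺/Mg the anode: E°cell = +1.64 − (-2.38) = +4.02 V, n = 2.
Overall: 2 Ce⁴⁺(aq) + Mg(s) → 2 Ce³⁺(aq) + Mg²⁺(aq)
Q = [Ce³⁺]^2·[Mg²⁺] / ([Ce⁴⁺]^2); log Q = -0.509.
E = E° − (0.0592/n) log Q = +4.02 − (0.0592/2)(-0.509) = +4.035 V.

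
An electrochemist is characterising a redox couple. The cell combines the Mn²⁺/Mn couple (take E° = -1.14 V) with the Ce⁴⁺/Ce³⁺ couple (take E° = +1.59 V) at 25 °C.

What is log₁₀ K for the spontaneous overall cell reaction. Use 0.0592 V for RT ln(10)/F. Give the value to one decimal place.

92.2

Cathode: Ce⁴⁺/Ce³⁺; anode: Mn²⁺/Mn. E°cell = +2.73 V, n = 2.
log K = nE°cell / 0.0592 = (2)(+2.73) / 0.0592 = 92.2.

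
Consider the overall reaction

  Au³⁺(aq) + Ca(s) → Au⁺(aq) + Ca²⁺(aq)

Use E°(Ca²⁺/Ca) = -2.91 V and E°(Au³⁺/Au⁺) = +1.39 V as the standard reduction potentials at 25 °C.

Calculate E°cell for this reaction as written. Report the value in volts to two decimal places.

The Au³⁺/Au⁺ couple has the higher reduction potential, so it is the cathode; Ca²⁺/Ca is oxidised at the anode.
E°cell = E°(cathode) − E°(anode) = (+1.39) − (-2.91) = +4.30 V.
Since E°cell > 0, the reaction is spontaneous under standard conditions.

+4.30 V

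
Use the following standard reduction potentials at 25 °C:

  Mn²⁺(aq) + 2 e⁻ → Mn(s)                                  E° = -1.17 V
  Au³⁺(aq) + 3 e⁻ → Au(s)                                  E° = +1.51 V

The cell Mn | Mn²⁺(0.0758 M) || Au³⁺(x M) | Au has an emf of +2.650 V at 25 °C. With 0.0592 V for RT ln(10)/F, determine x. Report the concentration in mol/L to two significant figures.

Au³⁺/Au is the cathode, Mn²⁺/Mn the anode: E°cell = +2.68 V, n = 6.
Overall reaction: 2 Au³⁺(aq) + 3 Mn(s) → 2 Au(s) + 3 Mn²⁺(aq); Q = [Mn²⁺]^3/[Au³⁺]^2.
From E = E° − (0.0592/n) log Q: log Q = (E° − E)·n/0.0592 = (+2.68 − (+2.650))·6/0.0592 = 3.0405.
So 2·log[Au³⁺] = 3·log(0.0758) − log Q = -3.3610 − (3.0405) = -6.4015; log[Au³⁺] = -6.4015 / 2 = -3.2008; [Au³⁺] = 10^(-3.2008) ≈ 0.00063 M.

0.00063 M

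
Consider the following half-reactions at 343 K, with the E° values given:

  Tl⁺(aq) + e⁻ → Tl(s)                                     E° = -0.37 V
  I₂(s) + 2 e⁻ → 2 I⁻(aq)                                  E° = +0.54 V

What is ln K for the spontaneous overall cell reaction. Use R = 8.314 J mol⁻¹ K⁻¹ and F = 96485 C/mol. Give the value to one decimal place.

Cathode: I₂/I⁻; anode: Tl⁺/Tl. E°cell = (+0.54) − (-0.37) = +0.91 V, with n = 2.
ΔG° = −nFE° = −RT ln K, so ln K = nFE°/(RT) = (2)(96485)(+0.91) / ((8.314)(343)) = 61.578.

61.6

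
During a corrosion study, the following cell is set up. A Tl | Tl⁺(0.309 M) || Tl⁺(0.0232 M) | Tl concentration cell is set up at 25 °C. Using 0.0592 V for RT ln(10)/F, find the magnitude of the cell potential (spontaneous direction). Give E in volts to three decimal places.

+0.067 V

For a concentration cell E°cell = 0. The 0.309 M side is the cathode (reduction is favoured where [Tl⁺] is higher).
With n = 1, E = −(0.0592/1) log([Tl⁺]ₐₙ/[Tl⁺]꜀ₐₜ) = −(0.0592/1) log(0.0232/0.309) = −(0.0592/1)(-1.124) = +0.067 V.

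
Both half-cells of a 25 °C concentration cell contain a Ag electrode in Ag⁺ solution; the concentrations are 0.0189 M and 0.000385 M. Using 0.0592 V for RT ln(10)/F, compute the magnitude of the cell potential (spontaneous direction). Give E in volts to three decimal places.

For a concentration cell E°cell = 0. The 0.0189 M side is the cathode (reduction is favoured where [Ag⁺] is higher).
With n = 1, E = −(0.0592/1) log([Ag⁺]ₐₙ/[Ag⁺]꜀ₐₜ) = −(0.0592/1) log(0.000385/0.0189) = −(0.0592/1)(-1.691) = +0.100 V.

+0.100 V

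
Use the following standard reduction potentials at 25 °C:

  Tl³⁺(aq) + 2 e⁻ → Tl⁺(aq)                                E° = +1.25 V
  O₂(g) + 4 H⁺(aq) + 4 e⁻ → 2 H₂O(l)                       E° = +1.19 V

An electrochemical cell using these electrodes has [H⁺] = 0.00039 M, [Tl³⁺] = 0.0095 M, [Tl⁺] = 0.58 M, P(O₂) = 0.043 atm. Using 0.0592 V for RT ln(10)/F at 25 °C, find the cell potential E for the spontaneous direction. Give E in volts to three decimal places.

+0.229 V

Tl³⁺/Tl⁺ is the cathode (higher E°), O₂/H₂O the anode: E°cell = +1.25 − (+1.19) = +0.06 V, n = 4.
Overall: 2 Tl³⁺(aq) + 2 H₂O(l) → 2 Tl⁺(aq) + O₂(g) + 4 H⁺(aq)
Q = [Tl⁺]^2·P(O₂)·[H⁺]^4 / ([Tl³⁺]^2); log Q = -11.431.
E = E° − (0.0592/n) log Q = +0.06 − (0.0592/4)(-11.431) = +0.229 V.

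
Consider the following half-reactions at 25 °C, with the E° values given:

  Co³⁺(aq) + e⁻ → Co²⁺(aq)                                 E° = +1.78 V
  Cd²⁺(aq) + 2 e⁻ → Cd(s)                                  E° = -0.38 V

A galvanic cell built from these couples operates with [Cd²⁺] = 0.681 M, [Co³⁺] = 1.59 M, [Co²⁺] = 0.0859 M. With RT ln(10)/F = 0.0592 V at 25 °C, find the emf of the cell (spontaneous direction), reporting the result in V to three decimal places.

+2.240 V

Co³⁺/Co²⁺ is the cathode (higher E°), Cd²⁺/Cd the anode: E°cell = +1.78 − (-0.38) = +2.16 V, n = 2.
Overall: 2 Co³⁺(aq) + Cd(s) → 2 Co²⁺(aq) + Cd²⁺(aq)
Q = [Co²⁺]^2·[Cd²⁺] / ([Co³⁺]^2); log Q = -2.702.
E = E° − (0.0592/n) log Q = +2.16 − (0.0592/2)(-2.702) = +2.240 V.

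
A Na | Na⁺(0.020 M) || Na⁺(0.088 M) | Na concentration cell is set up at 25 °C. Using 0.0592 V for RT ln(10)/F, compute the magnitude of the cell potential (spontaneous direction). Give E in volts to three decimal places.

+0.038 V

For a concentration cell E°cell = 0. The 0.088 M side is the cathode (reduction is favoured where [Na⁺] is higher).
With n = 1, E = −(0.0592/1) log([Na⁺]ₐₙ/[Na⁺]꜀ₐₜ) = −(0.0592/1) log(0.02/0.088) = −(0.0592/1)(-0.643) = +0.038 V.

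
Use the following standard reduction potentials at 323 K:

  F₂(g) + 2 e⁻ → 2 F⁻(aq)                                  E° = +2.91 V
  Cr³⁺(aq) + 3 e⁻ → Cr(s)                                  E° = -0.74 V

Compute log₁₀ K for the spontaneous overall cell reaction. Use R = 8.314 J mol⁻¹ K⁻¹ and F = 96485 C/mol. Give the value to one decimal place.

341.7

Cathode: F₂/F⁻; anode: Cr³⁺/Cr. E°cell = (+2.91) − (-0.74) = +3.65 V, with n = 6.
ΔG° = −nFE° = −RT ln K, so ln K = nFE°/(RT) = (6)(96485)(+3.65) / ((8.314)(323)) = 786.849.
log₁₀ K = 786.849 / ln 10 = 341.7.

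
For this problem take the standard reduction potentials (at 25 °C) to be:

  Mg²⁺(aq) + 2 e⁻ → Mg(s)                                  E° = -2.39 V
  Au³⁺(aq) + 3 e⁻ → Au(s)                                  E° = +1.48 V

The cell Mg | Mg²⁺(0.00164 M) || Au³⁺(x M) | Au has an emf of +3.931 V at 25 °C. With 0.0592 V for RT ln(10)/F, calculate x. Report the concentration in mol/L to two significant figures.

0.082 M

Au³⁺/Au is the cathode, Mg²⁺/Mg the anode: E°cell = +3.87 V, n = 6.
Overall reaction: 2 Au³⁺(aq) + 3 Mg(s) → 2 Au(s) + 3 Mg²⁺(aq); Q = [Mg²⁺]^3/[Au³⁺]^2.
From E = E° − (0.0592/n) log Q: log Q = (E° − E)·n/0.0592 = (+3.87 − (+3.931))·6/0.0592 = -6.1824.
So 2·log[Au³⁺] = 3·log(0.00164) − log Q = -8.3555 − (-6.1824) = -2.1731; log[Au³⁺] = -2.1731 / 2 = -1.0865; [Au³⁺] = 10^(-1.0865) ≈ 0.082 M.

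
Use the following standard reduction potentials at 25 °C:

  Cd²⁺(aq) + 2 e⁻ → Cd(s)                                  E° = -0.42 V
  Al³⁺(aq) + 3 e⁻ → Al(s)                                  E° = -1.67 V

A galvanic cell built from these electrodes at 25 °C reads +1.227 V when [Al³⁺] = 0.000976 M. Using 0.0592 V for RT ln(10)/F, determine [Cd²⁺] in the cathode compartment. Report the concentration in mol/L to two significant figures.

0.0016 M

Cd²⁺/Cd is the cathode, Al³⁺/Al the anode: E°cell = +1.25 V, n = 6.
Overall reaction: 3 Cd²⁺(aq) + 2 Al(s) → 3 Cd(s) + 2 Al³⁺(aq); Q = [Al³⁺]^2/[Cd²⁺]^3.
From E = E° − (0.0592/n) log Q: log Q = (E° − E)·n/0.0592 = (+1.25 − (+1.227))·6/0.0592 = 2.3311.
So 3·log[Cd²⁺] = 2·log(0.000976) − log Q = -6.0211 − (2.3311) = -8.3522; log[Cd²⁺] = -8.3522 / 3 = -2.7841; [Cd²⁺] = 10^(-2.7841) ≈ 0.0016 M.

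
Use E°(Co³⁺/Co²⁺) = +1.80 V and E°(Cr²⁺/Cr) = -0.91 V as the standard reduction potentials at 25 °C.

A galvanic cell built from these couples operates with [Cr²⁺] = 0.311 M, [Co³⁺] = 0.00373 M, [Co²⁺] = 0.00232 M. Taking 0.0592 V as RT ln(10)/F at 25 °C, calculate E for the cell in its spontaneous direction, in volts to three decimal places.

+2.737 V

Co³⁺/Co²⁺ is the cathode (higher E°), Cr²⁺/Cr the anode: E°cell = +1.80 − (-0.91) = +2.71 V, n = 2.
Overall: 2 Co³⁺(aq) + Cr(s) → 2 Co²⁺(aq) + Cr²⁺(aq)
Q = [Co²⁺]^2·[Cr²⁺] / ([Co³⁺]^2); log Q = -0.920.
E = E° − (0.0592/n) log Q = +2.71 − (0.0592/2)(-0.920) = +2.737 V.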